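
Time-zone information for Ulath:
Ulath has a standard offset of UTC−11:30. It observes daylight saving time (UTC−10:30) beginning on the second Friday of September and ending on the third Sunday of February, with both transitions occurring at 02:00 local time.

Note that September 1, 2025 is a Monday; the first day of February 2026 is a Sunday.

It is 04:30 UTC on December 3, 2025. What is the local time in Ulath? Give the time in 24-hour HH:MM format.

18:00

1 September 2025 is a Monday, so the first Friday is September 5 and the second is September 12.
1 February 2026 is a Sunday, so the first Sunday is February 1 and the third is February 15.
At the standard offset (UTC−11:30), 04:30 UTC − 11h30m = 17:00 Ulath standard time (rolling into the previous day, 2 December 2025).
Daylight saving runs 12 September 2025 – 15 February 2026; the standard-time date in Ulath, December 2, 2025, is inside that window, so Ulath is at UTC−10:30.
04:30 UTC − 10h30m = 18:00 local (rolling into the previous day, 2 December 2025).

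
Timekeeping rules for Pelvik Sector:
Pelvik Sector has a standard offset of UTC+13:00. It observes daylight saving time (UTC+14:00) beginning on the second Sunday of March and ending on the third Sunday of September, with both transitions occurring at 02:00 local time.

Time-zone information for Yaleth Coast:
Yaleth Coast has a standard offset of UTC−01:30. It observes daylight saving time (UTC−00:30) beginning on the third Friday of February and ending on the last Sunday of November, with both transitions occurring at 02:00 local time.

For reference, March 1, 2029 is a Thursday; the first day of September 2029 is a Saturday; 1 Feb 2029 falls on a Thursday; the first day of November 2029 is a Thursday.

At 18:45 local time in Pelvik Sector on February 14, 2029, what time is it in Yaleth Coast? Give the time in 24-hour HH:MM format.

1 March 2029 is a Thursday, so the first Sunday is March 4 and the second is March 11.
1 September 2029 is a Saturday, so the first Sunday is September 2 and the third is September 16.
February 14, 2029 does not fall between 11 March and 16 September, so daylight saving is not in effect and Pelvik Sector is at UTC+13:00.
18:45 Pelvik Sector − 13h = 05:45 UTC.
1 February 2029 is a Thursday, so the first Friday is February 2 and the third is February 16.
1 November 2029 is a Thursday, so Sundays fall on 4, 11, 18, 25; the last is November 25.
At the standard offset (UTC−01:30), 05:45 UTC − 1h30m = 04:15 Yaleth Coast standard time.
Daylight saving runs 16 February – 25 November; the standard-time date in Yaleth Coast, February 14, 2029, is outside that window, so Yaleth Coast is on standard time at UTC−01:30.
05:45 UTC − 1h30m = 04:15 Yaleth Coast.

04:15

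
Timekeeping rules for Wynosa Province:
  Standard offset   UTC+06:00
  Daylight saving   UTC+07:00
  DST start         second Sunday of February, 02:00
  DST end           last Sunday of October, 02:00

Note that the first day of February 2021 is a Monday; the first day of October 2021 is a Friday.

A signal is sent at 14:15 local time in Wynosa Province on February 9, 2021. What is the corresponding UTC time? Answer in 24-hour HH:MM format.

1 February 2021 is a Monday, so the first Sunday is February 7 and the second is February 14.
1 October 2021 is a Friday, so Sundays fall on 3, 10, 17, 24, 31; the last is October 31.
Daylight saving runs 14 February – 31 October; February 9, 2021 is outside that window, so Wynosa Province is on standard time at UTC+06:00.
14:15 local − 6h = 08:15 UTC.

08:15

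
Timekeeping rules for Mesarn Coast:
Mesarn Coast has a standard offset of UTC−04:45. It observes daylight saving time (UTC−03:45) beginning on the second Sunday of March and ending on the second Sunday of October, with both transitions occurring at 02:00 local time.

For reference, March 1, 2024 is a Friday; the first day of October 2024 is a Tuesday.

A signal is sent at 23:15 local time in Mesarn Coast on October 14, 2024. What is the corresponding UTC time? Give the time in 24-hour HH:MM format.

1 March 2024 is a Friday, so the first Sunday is March 3 and the second is March 10.
1 October 2024 is a Tuesday, so the first Sunday is October 6 and the second is October 13.
October 14, 2024 does not fall between 10 March and 13 October, so daylight saving is not in effect and Mesarn Coast is at UTC−04:45.
23:15 local + 4h45m = 04:00 UTC (rolling into the next day, 15 October 2024).

04:00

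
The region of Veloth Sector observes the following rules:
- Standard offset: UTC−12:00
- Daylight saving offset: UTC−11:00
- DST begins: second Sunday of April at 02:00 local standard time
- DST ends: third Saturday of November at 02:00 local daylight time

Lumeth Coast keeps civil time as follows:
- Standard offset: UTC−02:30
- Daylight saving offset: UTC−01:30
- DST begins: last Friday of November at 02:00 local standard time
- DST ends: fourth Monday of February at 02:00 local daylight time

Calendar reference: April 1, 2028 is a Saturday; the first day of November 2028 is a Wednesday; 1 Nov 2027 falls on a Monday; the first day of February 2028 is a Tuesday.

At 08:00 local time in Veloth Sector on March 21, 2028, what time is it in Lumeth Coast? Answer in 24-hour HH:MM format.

17:30

1 April 2028 is a Saturday, so the first Sunday is April 2 and the second is April 9.
1 November 2028 is a Wednesday, so the first Saturday is November 4 and the third is November 18.
March 21, 2028 does not fall between 9 April and 18 November, so daylight saving is not in effect and Veloth Sector is at UTC−12:00.
08:00 Veloth Sector + 12h = 20:00 UTC.
1 November 2027 is a Monday, so Fridays fall on 5, 12, 19, 26; the last is November 26.
1 February 2028 is a Tuesday, so the first Monday is February 7 and the fourth is February 28.
At the standard offset (UTC−02:30), 20:00 UTC − 2h30m = 17:30 Lumeth Coast standard time.
Daylight saving runs 26 November 2027 – 28 February 2028; the standard-time date in Lumeth Coast, March 21, 2028, is outside that window, so Lumeth Coast is on standard time at UTC−02:30.
20:00 UTC − 2h30m = 17:30 Lumeth Coast.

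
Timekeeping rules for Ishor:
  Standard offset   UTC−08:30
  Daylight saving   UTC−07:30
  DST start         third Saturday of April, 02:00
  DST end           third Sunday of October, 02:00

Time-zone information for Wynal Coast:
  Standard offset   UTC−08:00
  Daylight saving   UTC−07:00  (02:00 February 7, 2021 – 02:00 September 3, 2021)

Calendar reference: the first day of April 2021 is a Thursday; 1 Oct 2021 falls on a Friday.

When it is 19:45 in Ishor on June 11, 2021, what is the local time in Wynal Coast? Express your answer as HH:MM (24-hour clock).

1 April 2021 is a Thursday, so the first Saturday is April 3 and the third is April 17.
1 October 2021 is a Friday, so the first Sunday is October 3 and the third is October 17.
Daylight saving runs 17 April – 17 October; June 11, 2021 is inside that window, so Ishor is at UTC−07:30.
19:45 Ishor + 7h30m = 03:15 UTC (rolling into the next day, 12 June 2021).
At the standard offset (UTC−08:00), 03:15 UTC − 8h = 19:15 Wynal Coast standard time (rolling into the previous day, 11 June 2021).
The standard-time date in Wynal Coast, June 11, 2021, falls between 7 February and 3 September, so daylight saving is in effect and Wynal Coast is at UTC−07:00.
03:15 UTC − 7h = 20:15 Wynal Coast (rolling into the previous day, 11 June 2021).

20:15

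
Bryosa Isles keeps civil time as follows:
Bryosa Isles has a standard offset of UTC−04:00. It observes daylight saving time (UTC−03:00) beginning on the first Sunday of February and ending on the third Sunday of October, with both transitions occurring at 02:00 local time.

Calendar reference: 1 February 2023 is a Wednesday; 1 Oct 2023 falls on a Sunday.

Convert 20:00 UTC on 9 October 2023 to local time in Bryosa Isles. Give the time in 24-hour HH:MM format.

1 February 2023 is a Wednesday, so the first Sunday is February 5.
1 October 2023 is a Sunday, so the first Sunday is October 1 and the third is October 15.
At the standard offset (UTC−04:00), 20:00 UTC − 4h = 16:00 Bryosa Isles standard time.
Daylight saving runs 5 February – 15 October; the standard-time date in Bryosa Isles, 9 October 2023, is inside that window, so Bryosa Isles is at UTC−03:00.
20:00 UTC − 3h = 17:00 local.

17:00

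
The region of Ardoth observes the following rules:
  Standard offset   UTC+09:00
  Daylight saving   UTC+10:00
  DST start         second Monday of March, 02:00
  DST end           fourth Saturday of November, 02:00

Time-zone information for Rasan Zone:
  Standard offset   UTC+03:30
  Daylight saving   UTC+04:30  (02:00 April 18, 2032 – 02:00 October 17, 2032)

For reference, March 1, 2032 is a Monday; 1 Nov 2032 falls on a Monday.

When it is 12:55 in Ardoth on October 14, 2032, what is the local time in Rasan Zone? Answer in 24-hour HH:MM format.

1 March 2032 is a Monday, so the first Monday is March 1 and the second is March 8.
1 November 2032 is a Monday, so the first Saturday is November 6 and the fourth is November 27.
October 14, 2032 lies within the daylight-saving period (8 March – 27 November), so Ardoth is on daylight time, UTC+10:00.
12:55 Ardoth − 10h = 02:55 UTC.
At the standard offset (UTC+03:30), 02:55 UTC + 3h30m = 06:25 Rasan Zone standard time.
The standard-time date in Rasan Zone, October 14, 2032, lies within the daylight-saving period (18 April – 17 October), so Rasan Zone is on daylight time, UTC+04:30.
02:55 UTC + 4h30m = 07:25 Rasan Zone.

07:25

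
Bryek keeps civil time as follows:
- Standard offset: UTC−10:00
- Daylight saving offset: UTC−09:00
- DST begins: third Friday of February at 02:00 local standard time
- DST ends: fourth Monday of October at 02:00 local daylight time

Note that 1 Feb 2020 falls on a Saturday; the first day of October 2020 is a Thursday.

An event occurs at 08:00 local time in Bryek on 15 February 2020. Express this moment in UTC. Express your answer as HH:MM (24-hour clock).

18:00

1 February 2020 is a Saturday, so the first Friday is February 7 and the third is February 21.
1 October 2020 is a Thursday, so the first Monday is October 5 and the fourth is October 26.
15 February 2020 does not fall between 21 February and 26 October, so daylight saving is not in effect and Bryek is at UTC−10:00.
08:00 local + 10h = 18:00 UTC.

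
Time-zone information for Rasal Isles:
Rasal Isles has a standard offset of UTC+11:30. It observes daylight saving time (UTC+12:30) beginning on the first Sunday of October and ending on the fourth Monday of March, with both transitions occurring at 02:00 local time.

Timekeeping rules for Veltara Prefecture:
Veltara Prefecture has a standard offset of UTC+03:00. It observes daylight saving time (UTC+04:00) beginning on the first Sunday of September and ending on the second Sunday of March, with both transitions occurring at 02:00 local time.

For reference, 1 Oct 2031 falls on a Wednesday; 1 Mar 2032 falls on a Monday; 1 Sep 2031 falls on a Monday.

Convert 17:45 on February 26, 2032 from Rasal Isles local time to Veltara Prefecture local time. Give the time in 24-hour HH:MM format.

1 October 2031 is a Wednesday, so the first Sunday is October 5.
1 March 2032 is a Monday, so the first Monday is March 1 and the fourth is March 22.
February 26, 2032 falls between 5 October 2031 and 22 March 2032, so daylight saving is in effect and Rasal Isles is at UTC+12:30.
17:45 Rasal Isles − 12h30m = 05:15 UTC.
1 September 2031 is a Monday, so the first Sunday is September 7.
1 March 2032 is a Monday, so the first Sunday is March 7 and the second is March 14.
At the standard offset (UTC+03:00), 05:15 UTC + 3h = 08:15 Veltara Prefecture standard time.
Daylight saving runs 7 September 2031 – 14 March 2032; the standard-time date in Veltara Prefecture, February 26, 2032, is inside that window, so Veltara Prefecture is at UTC+04:00.
05:15 UTC + 4h = 09:15 Veltara Prefecture.

09:15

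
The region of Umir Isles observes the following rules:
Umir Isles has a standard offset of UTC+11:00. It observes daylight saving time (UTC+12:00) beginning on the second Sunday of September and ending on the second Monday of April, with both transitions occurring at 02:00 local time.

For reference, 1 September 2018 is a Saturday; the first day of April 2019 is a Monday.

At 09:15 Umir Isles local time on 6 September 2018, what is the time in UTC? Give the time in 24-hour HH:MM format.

22:15

1 September 2018 is a Saturday, so the first Sunday is September 2 and the second is September 9.
1 April 2019 is a Monday, so the first Monday is April 1 and the second is April 8.
Daylight saving runs 9 September 2018 – 8 April 2019; 6 September 2018 is outside that window, so Umir Isles is on standard time at UTC+11:00.
09:15 local − 11h = 22:15 UTC (rolling into the previous day, 5 September 2018).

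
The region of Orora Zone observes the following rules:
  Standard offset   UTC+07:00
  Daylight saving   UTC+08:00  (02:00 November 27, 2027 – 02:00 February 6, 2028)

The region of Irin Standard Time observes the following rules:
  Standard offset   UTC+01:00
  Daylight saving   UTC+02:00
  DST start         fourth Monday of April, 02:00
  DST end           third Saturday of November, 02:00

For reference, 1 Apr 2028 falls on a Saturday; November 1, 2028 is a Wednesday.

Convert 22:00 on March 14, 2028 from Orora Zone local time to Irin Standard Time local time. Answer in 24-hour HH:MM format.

March 14, 2028 is outside the daylight-saving period (27 November 2027 – 6 February 2028), so Orora Zone is on standard time, UTC+07:00.
22:00 Orora Zone − 7h = 15:00 UTC.
1 April 2028 is a Saturday, so the first Monday is April 3 and the fourth is April 24.
1 November 2028 is a Wednesday, so the first Saturday is November 4 and the third is November 18.
At the standard offset (UTC+01:00), 15:00 UTC + 1h = 16:00 Irin Standard Time standard time.
Daylight saving runs 24 April – 18 November; the standard-time date in Irin Standard Time, March 14, 2028, is outside that window, so Irin Standard Time is on standard time at UTC+01:00.
15:00 UTC + 1h = 16:00 Irin Standard Time.

16:00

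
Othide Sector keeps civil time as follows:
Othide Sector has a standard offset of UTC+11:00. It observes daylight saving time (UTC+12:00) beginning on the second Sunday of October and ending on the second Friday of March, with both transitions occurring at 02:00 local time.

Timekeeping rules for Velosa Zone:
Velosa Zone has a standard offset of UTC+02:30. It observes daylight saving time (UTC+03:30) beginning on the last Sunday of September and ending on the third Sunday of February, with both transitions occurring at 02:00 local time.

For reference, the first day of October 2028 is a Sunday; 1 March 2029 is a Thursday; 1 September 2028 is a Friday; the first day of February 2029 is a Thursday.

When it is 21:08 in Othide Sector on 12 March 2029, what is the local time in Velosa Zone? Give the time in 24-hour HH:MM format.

12:38

1 October 2028 is a Sunday, so the first Sunday is October 1 and the second is October 8.
1 March 2029 is a Thursday, so the first Friday is March 2 and the second is March 9.
Daylight saving runs 8 October 2028 – 9 March 2029; 12 March 2029 is outside that window, so Othide Sector is on standard time at UTC+11:00.
21:08 Othide Sector − 11h = 10:08 UTC.
1 September 2028 is a Friday, so Sundays fall on 3, 10, 17, 24; the last is September 24.
1 February 2029 is a Thursday, so the first Sunday is February 4 and the third is February 18.
At the standard offset (UTC+02:30), 10:08 UTC + 2h30m = 12:38 Velosa Zone standard time.
The standard-time date in Velosa Zone, 12 March 2029, does not fall between 24 September 2028 and 18 February 2029, so daylight saving is not in effect and Velosa Zone is at UTC+02:30.
10:08 UTC + 2h30m = 12:38 Velosa Zone.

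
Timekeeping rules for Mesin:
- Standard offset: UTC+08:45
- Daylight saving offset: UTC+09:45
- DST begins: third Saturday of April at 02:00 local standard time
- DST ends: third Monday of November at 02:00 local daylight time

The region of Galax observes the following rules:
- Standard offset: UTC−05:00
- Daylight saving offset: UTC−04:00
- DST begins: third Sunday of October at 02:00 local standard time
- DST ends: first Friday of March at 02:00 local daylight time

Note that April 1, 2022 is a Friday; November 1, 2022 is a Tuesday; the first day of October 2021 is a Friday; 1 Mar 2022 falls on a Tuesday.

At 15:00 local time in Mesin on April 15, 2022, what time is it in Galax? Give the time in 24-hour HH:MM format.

01:15

1 April 2022 is a Friday, so the first Saturday is April 2 and the third is April 16.
1 November 2022 is a Tuesday, so the first Monday is November 7 and the third is November 21.
April 15, 2022 is outside the daylight-saving period (16 April – 21 November), so Mesin is on standard time, UTC+08:45.
15:00 Mesin − 8h45m = 06:15 UTC.
1 October 2021 is a Friday, so the first Sunday is October 3 and the third is October 17.
1 March 2022 is a Tuesday, so the first Friday is March 4.
At the standard offset (UTC−05:00), 06:15 UTC − 5h = 01:15 Galax standard time.
The standard-time date in Galax, April 15, 2022, is outside the daylight-saving period (17 October 2021 – 4 March 2022), so Galax is on standard time, UTC−05:00.
06:15 UTC − 5h = 01:15 Galax.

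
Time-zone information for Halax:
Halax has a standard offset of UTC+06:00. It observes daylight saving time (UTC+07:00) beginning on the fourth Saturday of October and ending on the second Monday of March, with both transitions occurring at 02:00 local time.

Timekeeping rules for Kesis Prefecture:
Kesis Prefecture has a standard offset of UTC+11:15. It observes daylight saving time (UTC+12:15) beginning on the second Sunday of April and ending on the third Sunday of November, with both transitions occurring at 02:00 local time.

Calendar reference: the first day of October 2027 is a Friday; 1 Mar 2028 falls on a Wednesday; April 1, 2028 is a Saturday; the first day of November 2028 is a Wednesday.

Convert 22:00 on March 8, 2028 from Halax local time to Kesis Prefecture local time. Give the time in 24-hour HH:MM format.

02:15

1 October 2027 is a Friday, so the first Saturday is October 2 and the fourth is October 23.
1 March 2028 is a Wednesday, so the first Monday is March 6 and the second is March 13.
March 8, 2028 lies within the daylight-saving period (23 October 2027 – 13 March 2028), so Halax is on daylight time, UTC+07:00.
22:00 Halax − 7h = 15:00 UTC.
1 April 2028 is a Saturday, so the first Sunday is April 2 and the second is April 9.
1 November 2028 is a Wednesday, so the first Sunday is November 5 and the third is November 19.
At the standard offset (UTC+11:15), 15:00 UTC + 11h15m = 02:15 Kesis Prefecture standard time (rolling into the next day, 9 March 2028).
The standard-time date in Kesis Prefecture, March 9, 2028, is outside the daylight-saving period (9 April – 19 November), so Kesis Prefecture is on standard time, UTC+11:15.
15:00 UTC + 11h15m = 02:15 Kesis Prefecture (rolling into the next day, 9 March 2028).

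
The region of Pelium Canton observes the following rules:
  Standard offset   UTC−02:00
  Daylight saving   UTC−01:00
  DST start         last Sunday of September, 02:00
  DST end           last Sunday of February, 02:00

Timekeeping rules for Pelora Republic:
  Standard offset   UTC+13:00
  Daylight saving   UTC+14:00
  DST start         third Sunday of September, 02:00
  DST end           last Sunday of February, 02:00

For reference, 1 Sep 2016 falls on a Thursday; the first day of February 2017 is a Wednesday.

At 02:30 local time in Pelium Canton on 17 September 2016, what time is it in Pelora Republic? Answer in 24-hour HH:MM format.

1 September 2016 is a Thursday, so Sundays fall on 4, 11, 18, 25; the last is September 25.
1 February 2017 is a Wednesday, so Sundays fall on 5, 12, 19, 26; the last is February 26.
Daylight saving runs 25 September 2016 – 26 February 2017; 17 September 2016 is outside that window, so Pelium Canton is on standard time at UTC−02:00.
02:30 Pelium Canton + 2h = 04:30 UTC.
1 September 2016 is a Thursday, so the first Sunday is September 4 and the third is September 18.
1 February 2017 is a Wednesday, so Sundays fall on 5, 12, 19, 26; the last is February 26.
At the standard offset (UTC+13:00), 04:30 UTC + 13h = 17:30 Pelora Republic standard time.
The standard-time date in Pelora Republic, 17 September 2016, is outside the daylight-saving period (18 September 2016 – 26 February 2017), so Pelora Republic is on standard time, UTC+13:00.
04:30 UTC + 13h = 17:30 Pelora Republic.

17:30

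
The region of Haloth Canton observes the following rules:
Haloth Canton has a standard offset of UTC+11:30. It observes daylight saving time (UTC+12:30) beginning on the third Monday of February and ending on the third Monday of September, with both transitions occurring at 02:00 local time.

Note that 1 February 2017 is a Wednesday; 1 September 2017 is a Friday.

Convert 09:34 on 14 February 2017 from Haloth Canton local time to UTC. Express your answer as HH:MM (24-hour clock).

1 February 2017 is a Wednesday, so the first Monday is February 6 and the third is February 20.
1 September 2017 is a Friday, so the first Monday is September 4 and the third is September 18.
14 February 2017 is outside the daylight-saving period (20 February – 18 September), so Haloth Canton is on standard time, UTC+11:30.
09:34 local − 11h30m = 22:04 UTC (rolling into the previous day, 13 February 2017).

22:04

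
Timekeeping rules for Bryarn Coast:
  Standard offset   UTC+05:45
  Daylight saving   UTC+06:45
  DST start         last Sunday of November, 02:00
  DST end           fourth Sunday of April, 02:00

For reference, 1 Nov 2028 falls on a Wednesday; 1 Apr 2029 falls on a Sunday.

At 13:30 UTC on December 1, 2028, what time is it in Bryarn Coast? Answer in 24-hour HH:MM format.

20:15

1 November 2028 is a Wednesday, so Sundays fall on 5, 12, 19, 26; the last is November 26.
1 April 2029 is a Sunday, so the first Sunday is April 1 and the fourth is April 22.
At the standard offset (UTC+05:45), 13:30 UTC + 5h45m = 19:15 Bryarn Coast standard time.
Daylight saving runs 26 November 2028 – 22 April 2029; the standard-time date in Bryarn Coast, December 1, 2028, is inside that window, so Bryarn Coast is at UTC+06:45.
13:30 UTC + 6h45m = 20:15 local.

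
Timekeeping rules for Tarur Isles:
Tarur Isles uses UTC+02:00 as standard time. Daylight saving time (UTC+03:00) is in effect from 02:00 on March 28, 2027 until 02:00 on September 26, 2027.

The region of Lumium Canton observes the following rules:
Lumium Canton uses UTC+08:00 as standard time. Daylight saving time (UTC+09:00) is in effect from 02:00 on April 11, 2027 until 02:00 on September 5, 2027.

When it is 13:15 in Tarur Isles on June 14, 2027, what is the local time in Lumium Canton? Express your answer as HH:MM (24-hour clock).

June 14, 2027 falls between 28 March and 26 September, so daylight saving is in effect and Tarur Isles is at UTC+03:00.
13:15 Tarur Isles − 3h = 10:15 UTC.
At the standard offset (UTC+08:00), 10:15 UTC + 8h = 18:15 Lumium Canton standard time.
The standard-time date in Lumium Canton, June 14, 2027, falls between 11 April and 5 September, so daylight saving is in effect and Lumium Canton is at UTC+09:00.
10:15 UTC + 9h = 19:15 Lumium Canton.

19:15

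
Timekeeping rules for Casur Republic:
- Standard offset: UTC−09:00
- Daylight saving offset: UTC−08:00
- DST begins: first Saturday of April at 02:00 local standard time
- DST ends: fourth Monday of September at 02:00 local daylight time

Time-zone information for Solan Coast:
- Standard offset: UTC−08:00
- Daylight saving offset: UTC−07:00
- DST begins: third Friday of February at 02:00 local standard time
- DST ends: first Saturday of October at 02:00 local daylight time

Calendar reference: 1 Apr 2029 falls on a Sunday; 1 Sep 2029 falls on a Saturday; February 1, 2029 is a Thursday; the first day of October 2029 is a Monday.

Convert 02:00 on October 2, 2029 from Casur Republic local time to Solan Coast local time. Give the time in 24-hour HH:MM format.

1 April 2029 is a Sunday, so the first Saturday is April 7.
1 September 2029 is a Saturday, so the first Monday is September 3 and the fourth is September 24.
October 2, 2029 is outside the daylight-saving period (7 April – 24 September), so Casur Republic is on standard time, UTC−09:00.
02:00 Casur Republic + 9h = 11:00 UTC.
1 February 2029 is a Thursday, so the first Friday is February 2 and the third is February 16.
1 October 2029 is a Monday, so the first Saturday is October 6.
At the standard offset (UTC−08:00), 11:00 UTC − 8h = 03:00 Solan Coast standard time.
Daylight saving runs 16 February – 6 October; the standard-time date in Solan Coast, October 2, 2029, is inside that window, so Solan Coast is at UTC−07:00.
11:00 UTC − 7h = 04:00 Solan Coast.

04:00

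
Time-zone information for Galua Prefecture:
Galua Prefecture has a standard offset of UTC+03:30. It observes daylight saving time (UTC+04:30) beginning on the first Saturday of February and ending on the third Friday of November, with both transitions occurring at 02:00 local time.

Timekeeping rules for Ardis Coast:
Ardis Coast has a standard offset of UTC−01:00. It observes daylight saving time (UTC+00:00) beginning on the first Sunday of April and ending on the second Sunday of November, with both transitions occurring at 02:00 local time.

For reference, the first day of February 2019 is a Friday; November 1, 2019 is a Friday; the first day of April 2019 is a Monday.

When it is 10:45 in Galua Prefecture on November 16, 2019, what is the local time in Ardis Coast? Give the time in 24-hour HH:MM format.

1 February 2019 is a Friday, so the first Saturday is February 2.
1 November 2019 is a Friday, so the first Friday is November 1 and the third is November 15.
Daylight saving runs 2 February – 15 November; November 16, 2019 is outside that window, so Galua Prefecture is on standard time at UTC+03:30.
10:45 Galua Prefecture − 3h30m = 07:15 UTC.
1 April 2019 is a Monday, so the first Sunday is April 7.
1 November 2019 is a Friday, so the first Sunday is November 3 and the second is November 10.
At the standard offset (UTC−01:00), 07:15 UTC − 1h = 06:15 Ardis Coast standard time.
Daylight saving runs 7 April – 10 November; the standard-time date in Ardis Coast, November 16, 2019, is outside that window, so Ardis Coast is on standard time at UTC−01:00.
07:15 UTC − 1h = 06:15 Ardis Coast.

06:15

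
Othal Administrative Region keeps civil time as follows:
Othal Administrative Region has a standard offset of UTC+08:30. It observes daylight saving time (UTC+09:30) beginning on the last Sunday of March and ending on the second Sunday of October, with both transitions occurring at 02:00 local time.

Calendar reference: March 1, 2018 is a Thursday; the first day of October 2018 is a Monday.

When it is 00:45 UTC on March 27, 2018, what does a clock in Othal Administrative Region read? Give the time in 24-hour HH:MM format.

1 March 2018 is a Thursday, so Sundays fall on 4, 11, 18, 25; the last is March 25.
1 October 2018 is a Monday, so the first Sunday is October 7 and the second is October 14.
At the standard offset (UTC+08:30), 00:45 UTC + 8h30m = 09:15 Othal Administrative Region standard time.
Daylight saving runs 25 March – 14 October; the standard-time date in Othal Administrative Region, March 27, 2018, is inside that window, so Othal Administrative Region is at UTC+09:30.
00:45 UTC + 9h30m = 10:15 local.

10:15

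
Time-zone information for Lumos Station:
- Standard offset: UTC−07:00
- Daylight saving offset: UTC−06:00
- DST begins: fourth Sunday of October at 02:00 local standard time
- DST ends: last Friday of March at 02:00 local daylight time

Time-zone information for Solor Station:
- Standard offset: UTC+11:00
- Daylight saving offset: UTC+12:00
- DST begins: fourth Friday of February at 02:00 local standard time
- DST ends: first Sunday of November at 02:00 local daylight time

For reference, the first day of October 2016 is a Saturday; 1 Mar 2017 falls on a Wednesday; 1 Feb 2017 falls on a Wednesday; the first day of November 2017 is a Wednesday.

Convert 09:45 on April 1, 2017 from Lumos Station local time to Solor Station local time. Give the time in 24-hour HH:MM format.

1 October 2016 is a Saturday, so the first Sunday is October 2 and the fourth is October 23.
1 March 2017 is a Wednesday, so Fridays fall on 3, 10, 17, 24, 31; the last is March 31.
April 1, 2017 does not fall between 23 October 2016 and 31 March 2017, so daylight saving is not in effect and Lumos Station is at UTC−07:00.
09:45 Lumos Station + 7h = 16:45 UTC.
1 February 2017 is a Wednesday, so the first Friday is February 3 and the fourth is February 24.
1 November 2017 is a Wednesday, so the first Sunday is November 5.
At the standard offset (UTC+11:00), 16:45 UTC + 11h = 03:45 Solor Station standard time (rolling into the next day, 2 April 2017).
Daylight saving runs 24 February – 5 November; the standard-time date in Solor Station, April 2, 2017, is inside that window, so Solor Station is at UTC+12:00.
16:45 UTC + 12h = 04:45 Solor Station (rolling into the next day, 2 April 2017).

04:45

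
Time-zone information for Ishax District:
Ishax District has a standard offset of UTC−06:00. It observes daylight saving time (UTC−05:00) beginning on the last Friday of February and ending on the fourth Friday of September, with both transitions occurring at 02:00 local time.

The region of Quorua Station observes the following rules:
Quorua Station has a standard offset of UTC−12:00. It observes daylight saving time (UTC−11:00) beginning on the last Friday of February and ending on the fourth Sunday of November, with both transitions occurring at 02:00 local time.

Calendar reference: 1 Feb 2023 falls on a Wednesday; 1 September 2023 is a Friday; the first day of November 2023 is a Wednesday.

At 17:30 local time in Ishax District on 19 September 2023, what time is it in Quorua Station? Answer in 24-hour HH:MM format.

1 February 2023 is a Wednesday, so Fridays fall on 3, 10, 17, 24; the last is February 24.
1 September 2023 is a Friday, so the first Friday is September 1 and the fourth is September 22.
19 September 2023 falls between 24 February and 22 September, so daylight saving is in effect and Ishax District is at UTC−05:00.
17:30 Ishax District + 5h = 22:30 UTC.
1 February 2023 is a Wednesday, so Fridays fall on 3, 10, 17, 24; the last is February 24.
1 November 2023 is a Wednesday, so the first Sunday is November 5 and the fourth is November 26.
At the standard offset (UTC−12:00), 22:30 UTC − 12h = 10:30 Quorua Station standard time.
The standard-time date in Quorua Station, 19 September 2023, lies within the daylight-saving period (24 February – 26 November), so Quorua Station is on daylight time, UTC−11:00.
22:30 UTC − 11h = 11:30 Quorua Station.

11:30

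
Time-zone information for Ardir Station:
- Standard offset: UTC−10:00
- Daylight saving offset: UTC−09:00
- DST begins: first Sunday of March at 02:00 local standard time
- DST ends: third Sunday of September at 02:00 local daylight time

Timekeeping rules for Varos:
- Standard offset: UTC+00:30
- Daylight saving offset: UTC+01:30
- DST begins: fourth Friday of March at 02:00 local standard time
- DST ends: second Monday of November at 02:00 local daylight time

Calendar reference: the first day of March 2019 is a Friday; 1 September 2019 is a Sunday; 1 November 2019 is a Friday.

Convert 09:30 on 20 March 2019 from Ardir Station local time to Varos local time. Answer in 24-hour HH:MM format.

19:00

1 March 2019 is a Friday, so the first Sunday is March 3.
1 September 2019 is a Sunday, so the first Sunday is September 1 and the third is September 15.
20 March 2019 falls between 3 March and 15 September, so daylight saving is in effect and Ardir Station is at UTC−09:00.
09:30 Ardir Station + 9h = 18:30 UTC.
1 March 2019 is a Friday, so the first Friday is March 1 and the fourth is March 22.
1 November 2019 is a Friday, so the first Monday is November 4 and the second is November 11.
At the standard offset (UTC+00:30), 18:30 UTC + 0h30m = 19:00 Varos standard time.
Daylight saving runs 22 March – 11 November; the standard-time date in Varos, 20 March 2019, is outside that window, so Varos is on standard time at UTC+00:30.
18:30 UTC + 0h30m = 19:00 Varos.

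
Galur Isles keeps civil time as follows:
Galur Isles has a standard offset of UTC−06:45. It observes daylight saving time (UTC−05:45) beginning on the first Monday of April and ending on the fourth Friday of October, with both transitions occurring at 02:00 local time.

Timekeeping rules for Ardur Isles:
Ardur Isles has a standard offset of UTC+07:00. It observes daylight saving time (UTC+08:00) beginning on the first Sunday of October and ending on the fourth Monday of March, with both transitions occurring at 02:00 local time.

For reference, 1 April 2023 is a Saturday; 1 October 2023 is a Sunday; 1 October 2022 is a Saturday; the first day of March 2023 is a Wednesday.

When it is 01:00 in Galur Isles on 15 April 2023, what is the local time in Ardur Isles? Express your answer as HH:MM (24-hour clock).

13:45

1 April 2023 is a Saturday, so the first Monday is April 3.
1 October 2023 is a Sunday, so the first Friday is October 6 and the fourth is October 27.
15 April 2023 lies within the daylight-saving period (3 April – 27 October), so Galur Isles is on daylight time, UTC−05:45.
01:00 Galur Isles + 5h45m = 06:45 UTC.
1 October 2022 is a Saturday, so the first Sunday is October 2.
1 March 2023 is a Wednesday, so the first Monday is March 6 and the fourth is March 27.
At the standard offset (UTC+07:00), 06:45 UTC + 7h = 13:45 Ardur Isles standard time.
The standard-time date in Ardur Isles, 15 April 2023, does not fall between 2 October 2022 and 27 March 2023, so daylight saving is not in effect and Ardur Isles is at UTC+07:00.
06:45 UTC + 7h = 13:45 Ardur Isles.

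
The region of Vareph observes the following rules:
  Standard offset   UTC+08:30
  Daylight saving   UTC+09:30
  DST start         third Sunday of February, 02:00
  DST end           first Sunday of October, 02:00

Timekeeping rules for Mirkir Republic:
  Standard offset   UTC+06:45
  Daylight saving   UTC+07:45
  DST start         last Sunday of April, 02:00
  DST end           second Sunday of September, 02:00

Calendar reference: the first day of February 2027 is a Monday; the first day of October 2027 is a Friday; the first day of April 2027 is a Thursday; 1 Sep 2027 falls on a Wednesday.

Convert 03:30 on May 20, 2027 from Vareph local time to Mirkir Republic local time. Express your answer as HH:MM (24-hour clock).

1 February 2027 is a Monday, so the first Sunday is February 7 and the third is February 21.
1 October 2027 is a Friday, so the first Sunday is October 3.
May 20, 2027 falls between 21 February and 3 October, so daylight saving is in effect and Vareph is at UTC+09:30.
03:30 Vareph − 9h30m = 18:00 UTC (rolling into the previous day, 19 May 2027).
1 April 2027 is a Thursday, so Sundays fall on 4, 11, 18, 25; the last is April 25.
1 September 2027 is a Wednesday, so the first Sunday is September 5 and the second is September 12.
At the standard offset (UTC+06:45), 18:00 UTC + 6h45m = 00:45 Mirkir Republic standard time (rolling into the next day, 20 May 2027).
Daylight saving runs 25 April – 12 September; the standard-time date in Mirkir Republic, May 20, 2027, is inside that window, so Mirkir Republic is at UTC+07:45.
18:00 UTC + 7h45m = 01:45 Mirkir Republic (rolling into the next day, 20 May 2027).

01:45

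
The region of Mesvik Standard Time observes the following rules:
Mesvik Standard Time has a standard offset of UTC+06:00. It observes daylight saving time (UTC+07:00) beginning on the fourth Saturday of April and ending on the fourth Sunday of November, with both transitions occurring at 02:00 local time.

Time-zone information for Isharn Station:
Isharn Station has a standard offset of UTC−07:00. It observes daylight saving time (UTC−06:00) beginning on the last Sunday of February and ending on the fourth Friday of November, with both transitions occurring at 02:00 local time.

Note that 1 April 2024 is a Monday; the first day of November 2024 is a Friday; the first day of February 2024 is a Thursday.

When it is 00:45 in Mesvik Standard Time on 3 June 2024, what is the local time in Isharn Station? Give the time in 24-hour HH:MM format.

11:45

1 April 2024 is a Monday, so the first Saturday is April 6 and the fourth is April 27.
1 November 2024 is a Friday, so the first Sunday is November 3 and the fourth is November 24.
3 June 2024 falls between 27 April and 24 November, so daylight saving is in effect and Mesvik Standard Time is at UTC+07:00.
00:45 Mesvik Standard Time − 7h = 17:45 UTC (rolling into the previous day, 2 June 2024).
1 February 2024 is a Thursday, so Sundays fall on 4, 11, 18, 25; the last is February 25.
1 November 2024 is a Friday, so the first Friday is November 1 and the fourth is November 22.
At the standard offset (UTC−07:00), 17:45 UTC − 7h = 10:45 Isharn Station standard time.
The standard-time date in Isharn Station, 2 June 2024, falls between 25 February and 22 November, so daylight saving is in effect and Isharn Station is at UTC−06:00.
17:45 UTC − 6h = 11:45 Isharn Station.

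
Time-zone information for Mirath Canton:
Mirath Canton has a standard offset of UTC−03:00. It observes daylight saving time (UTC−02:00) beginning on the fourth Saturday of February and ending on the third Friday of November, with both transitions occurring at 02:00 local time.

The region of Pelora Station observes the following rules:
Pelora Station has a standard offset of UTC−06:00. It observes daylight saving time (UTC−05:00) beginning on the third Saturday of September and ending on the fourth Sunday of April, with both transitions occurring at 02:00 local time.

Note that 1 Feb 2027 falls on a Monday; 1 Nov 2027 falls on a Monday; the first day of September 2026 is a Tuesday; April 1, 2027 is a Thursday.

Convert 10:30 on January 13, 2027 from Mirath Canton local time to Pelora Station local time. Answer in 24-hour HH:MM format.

1 February 2027 is a Monday, so the first Saturday is February 6 and the fourth is February 27.
1 November 2027 is a Monday, so the first Friday is November 5 and the third is November 19.
January 13, 2027 does not fall between 27 February and 19 November, so daylight saving is not in effect and Mirath Canton is at UTC−03:00.
10:30 Mirath Canton + 3h = 13:30 UTC.
1 September 2026 is a Tuesday, so the first Saturday is September 5 and the third is September 19.
1 April 2027 is a Thursday, so the first Sunday is April 4 and the fourth is April 25.
At the standard offset (UTC−06:00), 13:30 UTC − 6h = 07:30 Pelora Station standard time.
The standard-time date in Pelora Station, January 13, 2027, lies within the daylight-saving period (19 September 2026 – 25 April 2027), so Pelora Station is on daylight time, UTC−05:00.
13:30 UTC − 5h = 08:30 Pelora Station.

08:30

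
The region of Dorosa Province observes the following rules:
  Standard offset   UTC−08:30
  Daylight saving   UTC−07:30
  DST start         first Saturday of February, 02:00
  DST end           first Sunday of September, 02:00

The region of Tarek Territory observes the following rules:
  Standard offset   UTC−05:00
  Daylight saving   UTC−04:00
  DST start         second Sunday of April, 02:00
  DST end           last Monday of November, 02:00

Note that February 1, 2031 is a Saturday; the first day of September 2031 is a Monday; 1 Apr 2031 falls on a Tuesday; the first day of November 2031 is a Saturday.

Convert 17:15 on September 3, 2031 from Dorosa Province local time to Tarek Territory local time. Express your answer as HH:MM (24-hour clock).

20:45

1 February 2031 is a Saturday, so the first Saturday is February 1.
1 September 2031 is a Monday, so the first Sunday is September 7.
September 3, 2031 lies within the daylight-saving period (1 February – 7 September), so Dorosa Province is on daylight time, UTC−07:30.
17:15 Dorosa Province + 7h30m = 00:45 UTC (rolling into the next day, 4 September 2031).
1 April 2031 is a Tuesday, so the first Sunday is April 6 and the second is April 13.
1 November 2031 is a Saturday, so Mondays fall on 3, 10, 17, 24; the last is November 24.
At the standard offset (UTC−05:00), 00:45 UTC − 5h = 19:45 Tarek Territory standard time (rolling into the previous day, 3 September 2031).
Daylight saving runs 13 April – 24 November; the standard-time date in Tarek Territory, September 3, 2031, is inside that window, so Tarek Territory is at UTC−04:00.
00:45 UTC − 4h = 20:45 Tarek Territory (rolling into the previous day, 3 September 2031).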